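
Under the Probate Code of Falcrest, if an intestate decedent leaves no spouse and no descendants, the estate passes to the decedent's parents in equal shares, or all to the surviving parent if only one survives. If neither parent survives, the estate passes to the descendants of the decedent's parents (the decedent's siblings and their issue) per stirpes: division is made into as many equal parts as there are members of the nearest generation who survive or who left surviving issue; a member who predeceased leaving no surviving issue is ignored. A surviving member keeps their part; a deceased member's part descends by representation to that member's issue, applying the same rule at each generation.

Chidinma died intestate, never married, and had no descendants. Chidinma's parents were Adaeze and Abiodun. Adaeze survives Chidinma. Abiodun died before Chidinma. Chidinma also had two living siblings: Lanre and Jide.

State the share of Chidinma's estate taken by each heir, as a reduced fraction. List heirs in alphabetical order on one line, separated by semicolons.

Only one parent, Adaeze, survives, so Adaeze takes the entire estate. The siblings take nothing because a surviving parent has priority.

Adaeze 1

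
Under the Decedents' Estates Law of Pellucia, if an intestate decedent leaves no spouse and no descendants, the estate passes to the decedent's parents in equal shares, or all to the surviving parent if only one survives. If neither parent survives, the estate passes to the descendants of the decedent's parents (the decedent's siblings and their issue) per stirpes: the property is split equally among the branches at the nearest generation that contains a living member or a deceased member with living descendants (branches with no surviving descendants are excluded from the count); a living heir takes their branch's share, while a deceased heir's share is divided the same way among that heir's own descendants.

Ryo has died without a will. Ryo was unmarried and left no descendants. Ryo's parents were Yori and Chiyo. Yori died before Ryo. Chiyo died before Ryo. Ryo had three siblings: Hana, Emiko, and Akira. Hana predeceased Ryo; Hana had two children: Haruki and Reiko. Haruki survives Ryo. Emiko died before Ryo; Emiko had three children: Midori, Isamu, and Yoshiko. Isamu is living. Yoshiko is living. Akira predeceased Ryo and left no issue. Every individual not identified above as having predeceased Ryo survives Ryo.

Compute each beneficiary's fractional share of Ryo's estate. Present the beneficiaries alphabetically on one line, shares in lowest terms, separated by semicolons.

Haruki 1/4; Isamu 1/6; Midori 1/6; Reiko 1/4; Yoshiko 1/6

Neither parent survives and there are no descendants, so the estate passes to Ryo's siblings and their issue per stirpes.
Akira left no surviving issue, so that branch lapses and is disregarded.
The estate is divided into 2 equal shares of 1/2 among Hana, Emiko.
Hana predeceased; the 1/2 allotted to Hana's branch passes to Hana's issue by representation.
The 1/2 is divided into 2 equal shares of 1/4 among Haruki, Reiko.
Haruki is living and takes 1/4.
Reiko is living and takes 1/4.
Emiko predeceased; the 1/2 allotted to Emiko's branch passes to Emiko's issue by representation.
The 1/2 is divided into 3 equal shares of 1/6 among Midori, Isamu, Yoshiko.
Midori is living and takes 1/6.
Isamu is living and takes 1/6.
Yoshiko is living and takes 1/6.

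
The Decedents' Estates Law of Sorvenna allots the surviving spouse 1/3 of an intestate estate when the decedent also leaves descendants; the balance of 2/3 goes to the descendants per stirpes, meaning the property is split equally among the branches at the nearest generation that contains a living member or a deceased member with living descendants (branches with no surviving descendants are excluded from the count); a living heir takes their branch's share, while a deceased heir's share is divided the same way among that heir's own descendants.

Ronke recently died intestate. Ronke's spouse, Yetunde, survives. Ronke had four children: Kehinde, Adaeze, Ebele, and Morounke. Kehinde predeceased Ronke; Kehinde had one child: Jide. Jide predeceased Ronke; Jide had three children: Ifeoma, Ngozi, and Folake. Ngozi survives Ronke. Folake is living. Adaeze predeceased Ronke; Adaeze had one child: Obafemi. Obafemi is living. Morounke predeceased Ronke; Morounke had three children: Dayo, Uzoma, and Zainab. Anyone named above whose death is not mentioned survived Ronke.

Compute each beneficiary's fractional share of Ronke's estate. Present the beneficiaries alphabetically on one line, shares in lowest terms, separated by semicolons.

Yetunde, as surviving spouse, takes 1/3.
The remaining 2/3 passes to Ronke's descendants per stirpes.
The 2/3 is divided into 4 equal shares of 1/6 among Kehinde, Adaeze, Ebele, Morounke.
Kehinde predeceased; the 1/6 allotted to Kehinde's branch passes to Kehinde's issue by representation.
Jide's line is the sole branch at this level, so the full 1/6 passes to Jide's issue by representation.
The 1/6 is divided into 3 equal shares of 1/18 among Ifeoma, Ngozi, Folake.
Ifeoma is living and takes 1/18.
Ngozi is living and takes 1/18.
Folake is living and takes 1/18.
Adaeze predeceased; the 1/6 allotted to Adaeze's branch passes to Adaeze's issue by representation.
Obafemi is the sole taker at this level and receives the full 1/6.
Ebele is living and takes 1/6.
Morounke predeceased; the 1/6 allotted to Morounke's branch passes to Morounke's issue by representation.
The 1/6 is divided into 3 equal shares of 1/18 among Dayo, Uzoma, Zainab.
Dayo is living and takes 1/18.
Uzoma is living and takes 1/18.
Zainab is living and takes 1/18.

Dayo 1/18; Ebele 1/6; Folake 1/18; Ifeoma 1/18; Ngozi 1/18; Obafemi 1/6; Uzoma 1/18; Yetunde 1/3; Zainab 1/18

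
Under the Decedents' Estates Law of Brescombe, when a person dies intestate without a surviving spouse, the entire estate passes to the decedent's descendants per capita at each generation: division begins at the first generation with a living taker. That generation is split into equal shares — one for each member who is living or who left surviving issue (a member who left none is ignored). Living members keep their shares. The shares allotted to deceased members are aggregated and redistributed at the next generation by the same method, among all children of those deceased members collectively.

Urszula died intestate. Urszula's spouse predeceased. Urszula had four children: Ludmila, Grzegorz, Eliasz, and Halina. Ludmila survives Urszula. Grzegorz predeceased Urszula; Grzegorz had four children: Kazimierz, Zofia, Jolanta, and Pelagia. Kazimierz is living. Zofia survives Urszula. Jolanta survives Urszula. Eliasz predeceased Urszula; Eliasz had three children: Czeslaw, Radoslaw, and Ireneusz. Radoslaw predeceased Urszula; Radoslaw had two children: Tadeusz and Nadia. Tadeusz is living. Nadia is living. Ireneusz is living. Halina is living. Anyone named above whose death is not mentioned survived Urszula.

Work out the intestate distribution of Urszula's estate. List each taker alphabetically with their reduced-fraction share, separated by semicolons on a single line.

Czeslaw 1/14; Halina 1/4; Ireneusz 1/14; Jolanta 1/14; Kazimierz 1/14; Ludmila 1/4; Nadia 1/28; Pelagia 1/14; Tadeusz 1/28; Zofia 1/14

There is no surviving spouse, so the entire estate passes to Urszula's descendants per capita at each generation.
At generation 1 (Ludmila, Grzegorz, Eliasz, Halina) there are 4 shares of (1)/4 = 1/4 each.
Living: Ludmila and Halina — each takes 1/4.
Deceased: Grzegorz and Eliasz. Their combined 1/2 is pooled and carried to generation 2.
At generation 2 (Kazimierz, Zofia, Jolanta, Pelagia, Czeslaw, Radoslaw, Ireneusz) there are 7 shares of (1/2)/7 = 1/14 each.
Living: Kazimierz, Zofia, Jolanta, Pelagia, Czeslaw, and Ireneusz — each takes 1/14.
Deceased: Radoslaw. That 1/14 share is carried to generation 3.
At generation 3 (Tadeusz, Nadia) there are 2 shares of (1/14)/2 = 1/28 each.
Living: Tadeusz and Nadia — each takes 1/28.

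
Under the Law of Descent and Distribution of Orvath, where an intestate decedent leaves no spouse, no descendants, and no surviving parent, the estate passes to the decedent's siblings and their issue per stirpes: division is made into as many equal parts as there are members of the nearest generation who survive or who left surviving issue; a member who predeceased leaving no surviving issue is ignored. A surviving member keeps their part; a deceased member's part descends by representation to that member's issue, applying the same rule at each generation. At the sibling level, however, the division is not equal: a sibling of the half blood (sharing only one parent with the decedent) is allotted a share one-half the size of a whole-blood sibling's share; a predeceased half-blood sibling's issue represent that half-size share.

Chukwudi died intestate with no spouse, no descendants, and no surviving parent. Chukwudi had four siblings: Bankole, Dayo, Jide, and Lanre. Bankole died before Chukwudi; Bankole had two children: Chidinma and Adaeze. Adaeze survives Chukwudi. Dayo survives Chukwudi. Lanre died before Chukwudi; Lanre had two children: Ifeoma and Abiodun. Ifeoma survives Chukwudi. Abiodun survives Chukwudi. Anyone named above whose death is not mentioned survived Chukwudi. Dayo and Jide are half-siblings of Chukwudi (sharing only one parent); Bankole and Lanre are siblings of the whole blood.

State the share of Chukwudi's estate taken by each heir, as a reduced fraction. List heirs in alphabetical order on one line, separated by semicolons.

Abiodun 1/6; Adaeze 1/6; Chidinma 1/6; Dayo 1/6; Ifeoma 1/6; Jide 1/6

No spouse, descendants, or parent survives, so the estate passes to Chukwudi's siblings per stirpes.
Half-blood siblings count for one-half the weight of whole-blood siblings at the initial division.
Dividing 1 in proportion to weights (total weight 3): Bankole (weight 1) → 1/3; Dayo (weight 1/2) → 1/6; Jide (weight 1/2) → 1/6; Lanre (weight 1) → 1/3.
Bankole predeceased; the 1/3 allotted to Bankole's branch passes to Bankole's issue by representation.
The 1/3 is divided into 2 equal shares of 1/6 among Chidinma, Adaeze.
Chidinma is living and takes 1/6.
Adaeze is living and takes 1/6.
Dayo is living and takes 1/6.
Jide is living and takes 1/6.
Lanre predeceased; the 1/3 allotted to Lanre's branch passes to Lanre's issue by representation.
The 1/3 is divided into 2 equal shares of 1/6 among Ifeoma, Abiodun.
Ifeoma is living and takes 1/6.
Abiodun is living and takes 1/6.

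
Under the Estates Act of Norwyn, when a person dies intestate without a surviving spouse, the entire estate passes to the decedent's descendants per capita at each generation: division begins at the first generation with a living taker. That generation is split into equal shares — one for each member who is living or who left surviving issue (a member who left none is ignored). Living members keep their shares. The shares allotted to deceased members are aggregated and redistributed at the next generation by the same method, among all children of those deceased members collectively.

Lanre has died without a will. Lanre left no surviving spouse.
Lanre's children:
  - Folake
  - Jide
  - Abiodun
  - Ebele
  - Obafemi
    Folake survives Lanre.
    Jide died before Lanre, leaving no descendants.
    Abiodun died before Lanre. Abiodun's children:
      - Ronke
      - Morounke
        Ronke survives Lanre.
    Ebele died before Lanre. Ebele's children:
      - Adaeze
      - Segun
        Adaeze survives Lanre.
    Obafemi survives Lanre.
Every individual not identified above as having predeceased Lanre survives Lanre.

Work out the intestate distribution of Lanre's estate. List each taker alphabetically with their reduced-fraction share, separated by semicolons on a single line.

Adaeze 1/8; Folake 1/4; Morounke 1/8; Obafemi 1/4; Ronke 1/8; Segun 1/8

There is no surviving spouse, so the entire estate passes to Lanre's descendants per capita at each generation.
At generation 1 (Folake, Abiodun, Ebele, Obafemi) there are 4 shares of (1)/4 = 1/4 each.
Living: Folake and Obafemi — each takes 1/4.
Deceased: Abiodun and Ebele. Their combined 1/2 is pooled and carried to generation 2.
At generation 2 (Ronke, Morounke, Adaeze, Segun) there are 4 shares of (1/2)/4 = 1/8 each.
Living: Ronke, Morounke, Adaeze, and Segun — each takes 1/8.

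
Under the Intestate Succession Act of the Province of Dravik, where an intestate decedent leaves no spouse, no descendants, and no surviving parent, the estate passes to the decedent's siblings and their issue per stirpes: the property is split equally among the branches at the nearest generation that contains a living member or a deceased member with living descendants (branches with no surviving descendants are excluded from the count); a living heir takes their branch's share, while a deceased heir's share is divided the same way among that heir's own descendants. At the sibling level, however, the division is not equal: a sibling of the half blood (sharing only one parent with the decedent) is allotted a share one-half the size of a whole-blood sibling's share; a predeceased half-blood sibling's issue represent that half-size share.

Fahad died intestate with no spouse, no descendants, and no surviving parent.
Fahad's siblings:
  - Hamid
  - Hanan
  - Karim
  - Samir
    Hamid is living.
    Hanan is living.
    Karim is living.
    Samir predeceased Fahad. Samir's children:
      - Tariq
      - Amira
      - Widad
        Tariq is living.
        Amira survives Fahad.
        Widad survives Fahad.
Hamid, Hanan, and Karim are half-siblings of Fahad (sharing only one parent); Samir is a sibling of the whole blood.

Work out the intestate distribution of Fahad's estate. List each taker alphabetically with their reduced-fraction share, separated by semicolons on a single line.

Amira 2/15; Hamid 1/5; Hanan 1/5; Karim 1/5; Tariq 2/15; Widad 2/15

No spouse, descendants, or parent survives, so the estate passes to Fahad's siblings per stirpes.
Half-blood siblings count for one-half the weight of whole-blood siblings at the initial division.
Dividing 1 in proportion to weights (total weight 5/2): Hamid (weight 1/2) → 1/5; Hanan (weight 1/2) → 1/5; Karim (weight 1/2) → 1/5; Samir (weight 1) → 2/5.
Hamid is living and takes 1/5.
Hanan is living and takes 1/5.
Karim is living and takes 1/5.
Samir predeceased; the 2/5 allotted to Samir's branch passes to Samir's issue by representation.
The 2/5 is divided into 3 equal shares of 2/15 among Tariq, Amira, Widad.
Tariq is living and takes 2/15.
Amira is living and takes 2/15.
Widad is living and takes 2/15.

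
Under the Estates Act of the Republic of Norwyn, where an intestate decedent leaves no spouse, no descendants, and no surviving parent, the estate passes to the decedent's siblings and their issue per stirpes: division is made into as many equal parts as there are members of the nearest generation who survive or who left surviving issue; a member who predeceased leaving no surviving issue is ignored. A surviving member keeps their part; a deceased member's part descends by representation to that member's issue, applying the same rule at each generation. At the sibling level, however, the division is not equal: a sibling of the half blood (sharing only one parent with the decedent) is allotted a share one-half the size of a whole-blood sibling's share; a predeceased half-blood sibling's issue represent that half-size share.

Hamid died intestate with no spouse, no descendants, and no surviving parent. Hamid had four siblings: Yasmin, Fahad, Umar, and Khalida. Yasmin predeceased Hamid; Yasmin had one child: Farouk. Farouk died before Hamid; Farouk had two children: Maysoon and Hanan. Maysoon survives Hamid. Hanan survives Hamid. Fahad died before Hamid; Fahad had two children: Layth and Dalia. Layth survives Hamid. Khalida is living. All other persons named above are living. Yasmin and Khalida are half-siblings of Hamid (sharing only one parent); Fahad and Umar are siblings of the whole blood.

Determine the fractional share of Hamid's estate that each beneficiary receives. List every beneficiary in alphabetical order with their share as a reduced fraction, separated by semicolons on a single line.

Dalia 1/6; Hanan 1/12; Khalida 1/6; Layth 1/6; Maysoon 1/12; Umar 1/3

No spouse, descendants, or parent survives, so the estate passes to Hamid's siblings per stirpes.
Half-blood siblings count for one-half the weight of whole-blood siblings at the initial division.
Dividing 1 in proportion to weights (total weight 3): Yasmin (weight 1/2) → 1/6; Fahad (weight 1) → 1/3; Umar (weight 1) → 1/3; Khalida (weight 1/2) → 1/6.
Yasmin predeceased; the 1/6 allotted to Yasmin's branch passes to Yasmin's issue by representation.
Farouk's line is the sole branch at this level, so the full 1/6 passes to Farouk's issue by representation.
The 1/6 is divided into 2 equal shares of 1/12 among Maysoon, Hanan.
Maysoon is living and takes 1/12.
Hanan is living and takes 1/12.
Fahad predeceased; the 1/3 allotted to Fahad's branch passes to Fahad's issue by representation.
The 1/3 is divided into 2 equal shares of 1/6 among Layth, Dalia.
Layth is living and takes 1/6.
Dalia is living and takes 1/6.
Umar is living and takes 1/3.
Khalida is living and takes 1/6.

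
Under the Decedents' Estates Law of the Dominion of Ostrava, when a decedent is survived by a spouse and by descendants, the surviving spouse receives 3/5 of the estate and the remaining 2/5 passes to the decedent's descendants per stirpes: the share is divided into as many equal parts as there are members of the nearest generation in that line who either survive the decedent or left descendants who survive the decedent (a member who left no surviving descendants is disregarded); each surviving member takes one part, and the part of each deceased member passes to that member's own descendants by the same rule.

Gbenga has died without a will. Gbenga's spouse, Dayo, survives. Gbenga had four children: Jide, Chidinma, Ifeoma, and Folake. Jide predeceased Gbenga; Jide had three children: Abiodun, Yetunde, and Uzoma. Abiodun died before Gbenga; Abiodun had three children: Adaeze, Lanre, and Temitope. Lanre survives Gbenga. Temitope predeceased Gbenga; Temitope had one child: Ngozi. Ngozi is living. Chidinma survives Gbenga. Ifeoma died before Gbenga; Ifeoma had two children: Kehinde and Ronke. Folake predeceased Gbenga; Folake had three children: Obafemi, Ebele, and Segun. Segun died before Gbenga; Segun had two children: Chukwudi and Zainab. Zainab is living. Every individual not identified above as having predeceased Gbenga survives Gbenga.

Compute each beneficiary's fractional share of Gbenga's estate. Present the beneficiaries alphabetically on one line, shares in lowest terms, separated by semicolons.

Dayo, as surviving spouse, takes 3/5.
The remaining 2/5 passes to Gbenga's descendants per stirpes.
The 2/5 is divided into 4 equal shares of 1/10 among Jide, Chidinma, Ifeoma, Folake.
Jide predeceased; the 1/10 allotted to Jide's branch passes to Jide's issue by representation.
The 1/10 is divided into 3 equal shares of 1/30 among Abiodun, Yetunde, Uzoma.
Abiodun predeceased; the 1/30 allotted to Abiodun's branch passes to Abiodun's issue by representation.
The 1/30 is divided into 3 equal shares of 1/90 among Adaeze, Lanre, Temitope.
Adaeze is living and takes 1/90.
Lanre is living and takes 1/90.
Temitope predeceased; the 1/90 allotted to Temitope's branch passes to Temitope's issue by representation.
Ngozi is the sole taker at this level and receives the full 1/90.
Yetunde is living and takes 1/30.
Uzoma is living and takes 1/30.
Chidinma is living and takes 1/10.
Ifeoma predeceased; the 1/10 allotted to Ifeoma's branch passes to Ifeoma's issue by representation.
The 1/10 is divided into 2 equal shares of 1/20 among Kehinde, Ronke.
Kehinde is living and takes 1/20.
Ronke is living and takes 1/20.
Folake predeceased; the 1/10 allotted to Folake's branch passes to Folake's issue by representation.
The 1/10 is divided into 3 equal shares of 1/30 among Obafemi, Ebele, Segun.
Obafemi is living and takes 1/30.
Ebele is living and takes 1/30.
Segun predeceased; the 1/30 allotted to Segun's branch passes to Segun's issue by representation.
The 1/30 is divided into 2 equal shares of 1/60 among Chukwudi, Zainab.
Chukwudi is living and takes 1/60.
Zainab is living and takes 1/60.

Adaeze 1/90; Chidinma 1/10; Chukwudi 1/60; Dayo 3/5; Ebele 1/30; Kehinde 1/20; Lanre 1/90; Ngozi 1/90; Obafemi 1/30; Ronke 1/20; Uzoma 1/30; Yetunde 1/30; Zainab 1/60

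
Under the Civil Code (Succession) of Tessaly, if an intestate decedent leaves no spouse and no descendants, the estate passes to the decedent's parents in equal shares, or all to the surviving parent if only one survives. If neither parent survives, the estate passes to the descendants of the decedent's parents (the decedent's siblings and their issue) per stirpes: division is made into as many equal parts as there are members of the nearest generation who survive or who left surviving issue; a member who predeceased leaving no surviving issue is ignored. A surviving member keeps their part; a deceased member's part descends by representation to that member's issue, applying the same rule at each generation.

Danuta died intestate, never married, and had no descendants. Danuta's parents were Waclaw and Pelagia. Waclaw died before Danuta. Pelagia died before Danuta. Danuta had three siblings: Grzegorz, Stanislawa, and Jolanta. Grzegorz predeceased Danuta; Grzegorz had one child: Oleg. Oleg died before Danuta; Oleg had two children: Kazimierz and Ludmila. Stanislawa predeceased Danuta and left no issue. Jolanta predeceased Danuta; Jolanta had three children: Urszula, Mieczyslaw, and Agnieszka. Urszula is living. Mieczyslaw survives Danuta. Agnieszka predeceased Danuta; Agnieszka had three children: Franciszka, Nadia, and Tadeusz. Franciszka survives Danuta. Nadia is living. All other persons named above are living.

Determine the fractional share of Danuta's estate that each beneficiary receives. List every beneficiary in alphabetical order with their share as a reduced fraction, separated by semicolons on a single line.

Neither parent survives and there are no descendants, so the estate passes to Danuta's siblings and their issue per stirpes.
Stanislawa left no surviving issue, so that branch lapses and is disregarded.
The estate is divided into 2 equal shares of 1/2 among Grzegorz, Jolanta.
Grzegorz predeceased; the 1/2 allotted to Grzegorz's branch passes to Grzegorz's issue by representation.
Oleg's line is the sole branch at this level, so the full 1/2 passes to Oleg's issue by representation.
The 1/2 is divided into 2 equal shares of 1/4 among Kazimierz, Ludmila.
Kazimierz is living and takes 1/4.
Ludmila is living and takes 1/4.
Jolanta predeceased; the 1/2 allotted to Jolanta's branch passes to Jolanta's issue by representation.
The 1/2 is divided into 3 equal shares of 1/6 among Urszula, Mieczyslaw, Agnieszka.
Urszula is living and takes 1/6.
Mieczyslaw is living and takes 1/6.
Agnieszka predeceased; the 1/6 allotted to Agnieszka's branch passes to Agnieszka's issue by representation.
The 1/6 is divided into 3 equal shares of 1/18 among Franciszka, Nadia, Tadeusz.
Franciszka is living and takes 1/18.
Nadia is living and takes 1/18.
Tadeusz is living and takes 1/18.

Franciszka 1/18; Kazimierz 1/4; Ludmila 1/4; Mieczyslaw 1/6; Nadia 1/18; Tadeusz 1/18; Urszula 1/6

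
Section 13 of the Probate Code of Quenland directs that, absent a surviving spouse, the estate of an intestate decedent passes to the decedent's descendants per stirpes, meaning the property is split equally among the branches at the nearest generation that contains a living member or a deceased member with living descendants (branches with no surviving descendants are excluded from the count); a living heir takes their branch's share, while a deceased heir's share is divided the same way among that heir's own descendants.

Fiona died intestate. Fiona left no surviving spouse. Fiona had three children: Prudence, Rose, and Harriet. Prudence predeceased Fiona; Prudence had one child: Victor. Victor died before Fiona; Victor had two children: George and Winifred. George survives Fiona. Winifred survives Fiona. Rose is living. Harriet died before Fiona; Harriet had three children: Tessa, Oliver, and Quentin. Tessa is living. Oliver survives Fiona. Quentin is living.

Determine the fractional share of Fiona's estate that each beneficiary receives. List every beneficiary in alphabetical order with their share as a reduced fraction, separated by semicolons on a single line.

There is no surviving spouse, so the entire estate passes to Fiona's descendants per stirpes.
The estate is divided into 3 equal shares of 1/3 among Prudence, Rose, Harriet.
Prudence predeceased; the 1/3 allotted to Prudence's branch passes to Prudence's issue by representation.
Victor's line is the sole branch at this level, so the full 1/3 passes to Victor's issue by representation.
The 1/3 is divided into 2 equal shares of 1/6 among George, Winifred.
George is living and takes 1/6.
Winifred is living and takes 1/6.
Rose is living and takes 1/3.
Harriet predeceased; the 1/3 allotted to Harriet's branch passes to Harriet's issue by representation.
The 1/3 is divided into 3 equal shares of 1/9 among Tessa, Oliver, Quentin.
Tessa is living and takes 1/9.
Oliver is living and takes 1/9.
Quentin is living and takes 1/9.

George 1/6; Oliver 1/9; Quentin 1/9; Rose 1/3; Tessa 1/9; Winifred 1/6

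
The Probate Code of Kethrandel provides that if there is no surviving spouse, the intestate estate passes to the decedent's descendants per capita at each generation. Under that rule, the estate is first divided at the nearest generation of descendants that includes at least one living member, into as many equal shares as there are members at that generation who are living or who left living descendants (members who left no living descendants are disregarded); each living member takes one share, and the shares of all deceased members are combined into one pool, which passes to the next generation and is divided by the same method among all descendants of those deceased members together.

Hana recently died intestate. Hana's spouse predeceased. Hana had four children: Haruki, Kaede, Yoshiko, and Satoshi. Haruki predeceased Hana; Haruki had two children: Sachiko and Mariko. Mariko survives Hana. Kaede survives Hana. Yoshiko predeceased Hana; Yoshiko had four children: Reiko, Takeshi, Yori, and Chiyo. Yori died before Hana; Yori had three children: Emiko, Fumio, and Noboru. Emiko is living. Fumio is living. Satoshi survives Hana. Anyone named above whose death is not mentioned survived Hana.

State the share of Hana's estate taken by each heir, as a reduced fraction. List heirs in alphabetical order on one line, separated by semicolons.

Chiyo 1/12; Emiko 1/36; Fumio 1/36; Kaede 1/4; Mariko 1/12; Noboru 1/36; Reiko 1/12; Sachiko 1/12; Satoshi 1/4; Takeshi 1/12

There is no surviving spouse, so the entire estate passes to Hana's descendants per capita at each generation.
At generation 1 (Haruki, Kaede, Yoshiko, Satoshi) there are 4 shares of (1)/4 = 1/4 each.
Living: Kaede and Satoshi — each takes 1/4.
Deceased: Haruki and Yoshiko. Their combined 1/2 is pooled and carried to generation 2.
At generation 2 (Sachiko, Mariko, Reiko, Takeshi, Yori, Chiyo) there are 6 shares of (1/2)/6 = 1/12 each.
Living: Sachiko, Mariko, Reiko, Takeshi, and Chiyo — each takes 1/12.
Deceased: Yori. That 1/12 share is carried to generation 3.
At generation 3 (Emiko, Fumio, Noboru) there are 3 shares of (1/12)/3 = 1/36 each.
Living: Emiko, Fumio, and Noboru — each takes 1/36.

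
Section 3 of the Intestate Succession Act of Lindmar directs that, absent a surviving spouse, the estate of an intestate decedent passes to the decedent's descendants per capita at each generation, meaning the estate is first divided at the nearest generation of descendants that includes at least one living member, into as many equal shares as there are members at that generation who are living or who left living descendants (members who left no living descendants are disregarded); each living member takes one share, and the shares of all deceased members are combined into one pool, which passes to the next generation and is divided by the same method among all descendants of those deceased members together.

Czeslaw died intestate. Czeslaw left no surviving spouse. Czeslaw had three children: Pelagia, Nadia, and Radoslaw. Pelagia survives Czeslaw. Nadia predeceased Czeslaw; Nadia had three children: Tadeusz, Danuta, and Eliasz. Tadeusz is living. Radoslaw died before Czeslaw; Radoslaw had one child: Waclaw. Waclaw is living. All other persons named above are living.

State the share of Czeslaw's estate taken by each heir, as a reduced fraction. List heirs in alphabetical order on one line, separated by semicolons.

Danuta 1/6; Eliasz 1/6; Pelagia 1/3; Tadeusz 1/6; Waclaw 1/6

There is no surviving spouse, so the entire estate passes to Czeslaw's descendants per capita at each generation.
At generation 1 (Pelagia, Nadia, Radoslaw) there are 3 shares of (1)/3 = 1/3 each.
Living: Pelagia — each takes 1/3.
Deceased: Nadia and Radoslaw. Their combined 2/3 is pooled and carried to generation 2.
At generation 2 (Tadeusz, Danuta, Eliasz, Waclaw) there are 4 shares of (2/3)/4 = 1/6 each.
Living: Tadeusz, Danuta, Eliasz, and Waclaw — each takes 1/6.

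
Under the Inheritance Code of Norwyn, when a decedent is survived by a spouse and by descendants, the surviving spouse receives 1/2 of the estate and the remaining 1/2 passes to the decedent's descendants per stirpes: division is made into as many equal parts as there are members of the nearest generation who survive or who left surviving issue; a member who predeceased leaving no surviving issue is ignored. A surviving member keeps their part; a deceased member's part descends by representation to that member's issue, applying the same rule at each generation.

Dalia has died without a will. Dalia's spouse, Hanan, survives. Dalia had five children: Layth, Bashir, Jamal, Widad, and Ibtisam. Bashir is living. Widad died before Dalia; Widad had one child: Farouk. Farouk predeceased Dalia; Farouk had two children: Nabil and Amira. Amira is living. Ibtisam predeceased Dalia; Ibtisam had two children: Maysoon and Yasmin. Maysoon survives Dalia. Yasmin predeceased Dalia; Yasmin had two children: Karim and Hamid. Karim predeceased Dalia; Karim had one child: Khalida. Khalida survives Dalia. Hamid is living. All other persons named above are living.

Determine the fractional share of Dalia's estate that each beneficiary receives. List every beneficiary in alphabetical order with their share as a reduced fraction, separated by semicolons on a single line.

Amira 1/20; Bashir 1/10; Hamid 1/40; Hanan 1/2; Jamal 1/10; Khalida 1/40; Layth 1/10; Maysoon 1/20; Nabil 1/20

Hanan, as surviving spouse, takes 1/2.
The remaining 1/2 passes to Dalia's descendants per stirpes.
The 1/2 is divided into 5 equal shares of 1/10 among Layth, Bashir, Jamal, Widad, Ibtisam.
Layth is living and takes 1/10.
Bashir is living and takes 1/10.
Jamal is living and takes 1/10.
Widad predeceased; the 1/10 allotted to Widad's branch passes to Widad's issue by representation.
Farouk's line is the sole branch at this level, so the full 1/10 passes to Farouk's issue by representation.
The 1/10 is divided into 2 equal shares of 1/20 among Nabil, Amira.
Nabil is living and takes 1/20.
Amira is living and takes 1/20.
Ibtisam predeceased; the 1/10 allotted to Ibtisam's branch passes to Ibtisam's issue by representation.
The 1/10 is divided into 2 equal shares of 1/20 among Maysoon, Yasmin.
Maysoon is living and takes 1/20.
Yasmin predeceased; the 1/20 allotted to Yasmin's branch passes to Yasmin's issue by representation.
The 1/20 is divided into 2 equal shares of 1/40 among Karim, Hamid.
Karim predeceased; the 1/40 allotted to Karim's branch passes to Karim's issue by representation.
Khalida is the sole taker at this level and receives the full 1/40.
Hamid is living and takes 1/40.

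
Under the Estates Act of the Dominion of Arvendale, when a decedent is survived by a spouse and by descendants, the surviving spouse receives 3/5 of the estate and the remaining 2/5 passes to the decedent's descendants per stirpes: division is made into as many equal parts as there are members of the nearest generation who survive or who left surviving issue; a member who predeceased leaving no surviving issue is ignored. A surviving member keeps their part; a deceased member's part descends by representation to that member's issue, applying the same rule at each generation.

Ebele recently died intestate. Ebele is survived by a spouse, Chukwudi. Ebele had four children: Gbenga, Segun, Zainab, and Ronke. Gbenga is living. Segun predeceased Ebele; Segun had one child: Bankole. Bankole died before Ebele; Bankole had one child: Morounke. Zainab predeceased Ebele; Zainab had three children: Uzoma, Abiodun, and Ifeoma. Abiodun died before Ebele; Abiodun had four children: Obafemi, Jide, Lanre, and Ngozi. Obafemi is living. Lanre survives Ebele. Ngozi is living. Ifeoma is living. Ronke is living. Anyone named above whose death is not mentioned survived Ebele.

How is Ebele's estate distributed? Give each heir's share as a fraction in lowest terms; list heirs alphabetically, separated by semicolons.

Chukwudi 3/5; Gbenga 1/10; Ifeoma 1/30; Jide 1/120; Lanre 1/120; Morounke 1/10; Ngozi 1/120; Obafemi 1/120; Ronke 1/10; Uzoma 1/30

Chukwudi, as surviving spouse, takes 3/5.
The remaining 2/5 passes to Ebele's descendants per stirpes.
The 2/5 is divided into 4 equal shares of 1/10 among Gbenga, Segun, Zainab, Ronke.
Gbenga is living and takes 1/10.
Segun predeceased; the 1/10 allotted to Segun's branch passes to Segun's issue by representation.
Bankole's line is the sole branch at this level, so the full 1/10 passes to Bankole's issue by representation.
Morounke is the sole taker at this level and receives the full 1/10.
Zainab predeceased; the 1/10 allotted to Zainab's branch passes to Zainab's issue by representation.
The 1/10 is divided into 3 equal shares of 1/30 among Uzoma, Abiodun, Ifeoma.
Uzoma is living and takes 1/30.
Abiodun predeceased; the 1/30 allotted to Abiodun's branch passes to Abiodun's issue by representation.
The 1/30 is divided into 4 equal shares of 1/120 among Obafemi, Jide, Lanre, Ngozi.
Obafemi is living and takes 1/120.
Jide is living and takes 1/120.
Lanre is living and takes 1/120.
Ngozi is living and takes 1/120.
Ifeoma is living and takes 1/30.
Ronke is living and takes 1/10.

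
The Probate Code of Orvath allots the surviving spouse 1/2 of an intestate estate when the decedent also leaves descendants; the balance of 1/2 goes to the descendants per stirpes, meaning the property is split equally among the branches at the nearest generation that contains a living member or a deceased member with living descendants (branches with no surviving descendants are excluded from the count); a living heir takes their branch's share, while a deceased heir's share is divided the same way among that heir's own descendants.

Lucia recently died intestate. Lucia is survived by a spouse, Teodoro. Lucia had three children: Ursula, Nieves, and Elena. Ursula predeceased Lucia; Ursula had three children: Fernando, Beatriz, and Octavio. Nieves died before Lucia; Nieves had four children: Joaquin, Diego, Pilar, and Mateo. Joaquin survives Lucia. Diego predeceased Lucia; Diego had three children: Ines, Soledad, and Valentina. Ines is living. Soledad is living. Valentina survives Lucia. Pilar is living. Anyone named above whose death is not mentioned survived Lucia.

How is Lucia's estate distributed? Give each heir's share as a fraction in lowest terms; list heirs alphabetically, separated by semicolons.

Beatriz 1/18; Elena 1/6; Fernando 1/18; Ines 1/72; Joaquin 1/24; Mateo 1/24; Octavio 1/18; Pilar 1/24; Soledad 1/72; Teodoro 1/2; Valentina 1/72

Teodoro, as surviving spouse, takes 1/2.
The remaining 1/2 passes to Lucia's descendants per stirpes.
The 1/2 is divided into 3 equal shares of 1/6 among Ursula, Nieves, Elena.
Ursula predeceased; the 1/6 allotted to Ursula's branch passes to Ursula's issue by representation.
The 1/6 is divided into 3 equal shares of 1/18 among Fernando, Beatriz, Octavio.
Fernando is living and takes 1/18.
Beatriz is living and takes 1/18.
Octavio is living and takes 1/18.
Nieves predeceased; the 1/6 allotted to Nieves's branch passes to Nieves's issue by representation.
The 1/6 is divided into 4 equal shares of 1/24 among Joaquin, Diego, Pilar, Mateo.
Joaquin is living and takes 1/24.
Diego predeceased; the 1/24 allotted to Diego's branch passes to Diego's issue by representation.
The 1/24 is divided into 3 equal shares of 1/72 among Ines, Soledad, Valentina.
Ines is living and takes 1/72.
Soledad is living and takes 1/72.
Valentina is living and takes 1/72.
Pilar is living and takes 1/24.
Mateo is living and takes 1/24.
Elena is living and takes 1/6.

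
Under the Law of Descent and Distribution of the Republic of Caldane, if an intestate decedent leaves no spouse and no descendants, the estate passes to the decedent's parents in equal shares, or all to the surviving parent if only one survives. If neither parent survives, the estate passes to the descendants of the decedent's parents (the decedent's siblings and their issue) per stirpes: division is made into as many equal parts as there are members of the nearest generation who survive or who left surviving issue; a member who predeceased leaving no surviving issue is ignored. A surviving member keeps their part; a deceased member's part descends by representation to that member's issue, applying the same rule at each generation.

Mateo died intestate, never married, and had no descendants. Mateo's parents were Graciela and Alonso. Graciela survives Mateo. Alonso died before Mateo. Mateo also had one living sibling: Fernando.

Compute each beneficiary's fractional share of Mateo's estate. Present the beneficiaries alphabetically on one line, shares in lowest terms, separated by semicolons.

Only one parent, Graciela, survives, so Graciela takes the entire estate. The siblings take nothing because a surviving parent has priority.

Graciela 1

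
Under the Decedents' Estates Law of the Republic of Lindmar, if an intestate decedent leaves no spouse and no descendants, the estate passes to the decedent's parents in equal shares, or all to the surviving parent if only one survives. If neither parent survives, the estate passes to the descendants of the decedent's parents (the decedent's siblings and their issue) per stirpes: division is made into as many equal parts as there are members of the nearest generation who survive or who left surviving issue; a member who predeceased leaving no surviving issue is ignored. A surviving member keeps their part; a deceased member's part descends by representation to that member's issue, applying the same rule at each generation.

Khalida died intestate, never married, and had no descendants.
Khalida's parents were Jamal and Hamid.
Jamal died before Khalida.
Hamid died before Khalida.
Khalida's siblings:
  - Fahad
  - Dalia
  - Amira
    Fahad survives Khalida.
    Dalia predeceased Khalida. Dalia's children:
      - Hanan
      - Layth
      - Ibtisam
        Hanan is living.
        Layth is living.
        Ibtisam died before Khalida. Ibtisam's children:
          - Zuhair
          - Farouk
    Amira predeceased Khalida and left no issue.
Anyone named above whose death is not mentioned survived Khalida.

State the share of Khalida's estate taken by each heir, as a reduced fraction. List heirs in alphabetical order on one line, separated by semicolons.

Neither parent survives and there are no descendants, so the estate passes to Khalida's siblings and their issue per stirpes.
Amira left no surviving issue, so that branch lapses and is disregarded.
The estate is divided into 2 equal shares of 1/2 among Fahad, Dalia.
Fahad is living and takes 1/2.
Dalia predeceased; the 1/2 allotted to Dalia's branch passes to Dalia's issue by representation.
The 1/2 is divided into 3 equal shares of 1/6 among Hanan, Layth, Ibtisam.
Hanan is living and takes 1/6.
Layth is living and takes 1/6.
Ibtisam predeceased; the 1/6 allotted to Ibtisam's branch passes to Ibtisam's issue by representation.
The 1/6 is divided into 2 equal shares of 1/12 among Zuhair, Farouk.
Zuhair is living and takes 1/12.
Farouk is living and takes 1/12.

Fahad 1/2; Farouk 1/12; Hanan 1/6; Layth 1/6; Zuhair 1/12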